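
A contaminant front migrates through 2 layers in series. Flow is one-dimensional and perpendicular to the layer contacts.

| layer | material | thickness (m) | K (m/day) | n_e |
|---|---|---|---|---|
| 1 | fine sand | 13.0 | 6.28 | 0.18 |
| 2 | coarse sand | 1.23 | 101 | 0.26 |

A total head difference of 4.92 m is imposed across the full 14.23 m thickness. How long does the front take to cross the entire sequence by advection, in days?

1.13

With flow normal to the layers, continuity requires the same specific discharge q through every layer.
Σ(b_i/K_i) = 13.0/6.28 + 1.23/101 = 2.082 d.
q = Δh / Σ(b_i/K_i) = 4.92 / 2.082 = 2.363 m/day.
In each layer the seepage velocity is v_i = q/n_i, so the layer transit time is t_i = b_i·n_i / q:
  layer 1 (fine sand): t_1 = 13.0 × 0.18 / 2.363 = 0.9903 d
  layer 2 (coarse sand): t_2 = 1.23 × 0.26 / 2.363 = 0.1353 d
Total t = Σ t_i = 1.126 days.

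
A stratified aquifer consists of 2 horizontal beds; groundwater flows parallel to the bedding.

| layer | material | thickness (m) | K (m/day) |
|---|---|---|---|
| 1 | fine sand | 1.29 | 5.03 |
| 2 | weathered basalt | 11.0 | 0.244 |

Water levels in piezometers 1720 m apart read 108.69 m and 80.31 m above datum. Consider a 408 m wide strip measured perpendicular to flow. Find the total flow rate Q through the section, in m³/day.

Flow is parallel to layering, so each bed carries its own Darcy discharge and the transmissivities add.
Σ(K_i·b_i) = 5.03×1.29 + 0.244×11.0 = 9.173 m²/day.
Hydraulic gradient i = (108.69 − 80.31) / 1720 = 28.38 / 1720 = 0.01650.
Q = Σ(K_i·b_i) · W · i = 9.173 × 408 × 0.01650 = 61.75 m³/day.

61.8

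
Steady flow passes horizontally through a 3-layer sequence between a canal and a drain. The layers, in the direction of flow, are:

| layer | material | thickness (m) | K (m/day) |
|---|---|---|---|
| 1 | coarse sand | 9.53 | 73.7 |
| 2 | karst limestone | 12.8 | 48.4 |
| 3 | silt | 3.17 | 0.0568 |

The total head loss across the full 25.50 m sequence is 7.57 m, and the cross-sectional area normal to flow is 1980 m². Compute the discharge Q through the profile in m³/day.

Flow is perpendicular to layering, so the layers act in series and the equivalent K is the thickness-weighted harmonic mean.
Total thickness L = 9.53 + 12.8 + 3.17 = 25.50 m.
Σ(b_i/K_i) = 9.53/73.7 + 12.8/48.4 + 3.17/0.0568 = 56.20 d.
K_eq = L / Σ(b_i/K_i) = 25.50 / 56.20 = 0.4537 m/day.
Q = K_eq · A · (Δh/L) = 0.4537 × 1980 × (7.57/25.50) = 266.7 m³/day.

267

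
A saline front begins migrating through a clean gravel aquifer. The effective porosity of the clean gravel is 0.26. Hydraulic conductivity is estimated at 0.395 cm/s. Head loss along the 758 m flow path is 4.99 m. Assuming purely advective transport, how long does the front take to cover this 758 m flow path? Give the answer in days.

Convert K: 0.395 cm/s × 864 = 341.3 m/day.
Hydraulic gradient i = Δh / L = 4.99 / 758 = 0.006583.
Darcy flux q = K · i = 341.3 × 0.006583 = 2.247 m/day.
Seepage velocity v = q / n_e = 2.247 / 0.26 = 8.641 m/day.
Travel time t = L / v = 758 / 8.641 = 87.72 days.

87.7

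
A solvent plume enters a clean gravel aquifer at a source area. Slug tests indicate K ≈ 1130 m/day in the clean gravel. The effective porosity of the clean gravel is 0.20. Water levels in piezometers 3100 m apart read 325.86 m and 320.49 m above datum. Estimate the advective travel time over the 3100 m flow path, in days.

317

Hydraulic gradient i = (325.86 − 320.49) / 3100 = 5.37 / 3100 = 0.001732.
Darcy flux q = K · i = 1130 × 0.001732 = 1.957 m/day.
Seepage velocity v = q / n_e = 1.957 / 0.20 = 9.787 m/day.
Travel time t = L / v = 3100 / 9.787 = 316.7 days.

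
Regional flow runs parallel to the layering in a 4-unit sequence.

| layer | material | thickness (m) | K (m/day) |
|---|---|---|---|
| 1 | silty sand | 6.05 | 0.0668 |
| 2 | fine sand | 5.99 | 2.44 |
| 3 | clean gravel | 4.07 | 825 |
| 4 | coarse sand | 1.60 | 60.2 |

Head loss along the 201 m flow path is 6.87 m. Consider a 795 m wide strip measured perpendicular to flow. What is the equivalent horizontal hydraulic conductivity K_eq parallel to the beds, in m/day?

Flow is parallel to layering, so each bed carries its own Darcy discharge and the transmissivities add.
Σ(K_i·b_i) = 0.0668×6.05 + 2.44×5.99 + 825×4.07 + 60.2×1.60 = 3469 m²/day.
Total thickness b = 17.71 m, so K_eq = Σ(K_i·b_i)/b = 195.9 m/day.

196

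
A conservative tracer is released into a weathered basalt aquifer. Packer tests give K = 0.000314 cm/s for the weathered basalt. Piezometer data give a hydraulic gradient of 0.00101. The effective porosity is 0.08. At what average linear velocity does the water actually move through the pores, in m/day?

Convert K: 0.000314 cm/s × 864 = 0.2713 m/day.
Hydraulic gradient i = 0.00101.
Darcy flux q = K · i = 0.2713 × 0.001010 = 0.0002740 m/day.
Seepage velocity v = q / n_e = 0.0002740 / 0.08 = 0.003425 m/day.

0.00343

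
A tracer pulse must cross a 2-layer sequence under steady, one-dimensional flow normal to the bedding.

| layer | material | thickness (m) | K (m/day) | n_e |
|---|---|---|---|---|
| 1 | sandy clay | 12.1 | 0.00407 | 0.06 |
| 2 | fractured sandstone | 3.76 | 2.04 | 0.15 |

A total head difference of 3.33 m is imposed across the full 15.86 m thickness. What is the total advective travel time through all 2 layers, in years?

With flow normal to the layers, continuity requires the same specific discharge q through every layer.
Σ(b_i/K_i) = 12.1/0.00407 + 3.76/2.04 = 2975 d.
q = Δh / Σ(b_i/K_i) = 3.33 / 2975 = 0.001119 m/day.
In each layer the seepage velocity is v_i = q/n_i, so the layer transit time is t_i = b_i·n_i / q:
  layer 1 (sandy clay): t_1 = 12.1 × 0.06 / 0.001119 = 648.6 d
  layer 2 (fractured sandstone): t_2 = 3.76 × 0.15 / 0.001119 = 503.8 d
Total t = Σ t_i = 1152 days = 3.155 years.

3.16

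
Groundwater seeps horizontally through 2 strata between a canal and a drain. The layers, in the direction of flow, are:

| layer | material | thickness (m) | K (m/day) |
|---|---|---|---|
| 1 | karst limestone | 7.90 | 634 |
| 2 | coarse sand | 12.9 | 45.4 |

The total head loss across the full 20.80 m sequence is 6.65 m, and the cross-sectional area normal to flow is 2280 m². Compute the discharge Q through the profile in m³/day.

Flow is perpendicular to layering, so the layers act in series and the equivalent K is the thickness-weighted harmonic mean.
Total thickness L = 7.90 + 12.9 = 20.80 m.
Σ(b_i/K_i) = 7.90/634 + 12.9/45.4 = 0.2966 d.
K_eq = L / Σ(b_i/K_i) = 20.80 / 0.2966 = 70.13 m/day.
Q = K_eq · A · (Δh/L) = 70.13 × 2280 × (6.65/20.80) = 51119 m³/day.

51100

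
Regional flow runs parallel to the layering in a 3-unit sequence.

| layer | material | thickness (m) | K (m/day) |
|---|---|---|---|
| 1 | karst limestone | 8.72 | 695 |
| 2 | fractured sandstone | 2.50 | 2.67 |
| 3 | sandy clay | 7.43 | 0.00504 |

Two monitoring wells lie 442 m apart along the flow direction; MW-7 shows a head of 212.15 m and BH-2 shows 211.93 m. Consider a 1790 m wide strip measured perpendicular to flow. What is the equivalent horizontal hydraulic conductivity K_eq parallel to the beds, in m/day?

325

Flow is parallel to layering, so each bed carries its own Darcy discharge and the transmissivities add.
Σ(K_i·b_i) = 695×8.72 + 2.67×2.50 + 0.00504×7.43 = 6067 m²/day.
Total thickness b = 18.65 m, so K_eq = Σ(K_i·b_i)/b = 325.3 m/day.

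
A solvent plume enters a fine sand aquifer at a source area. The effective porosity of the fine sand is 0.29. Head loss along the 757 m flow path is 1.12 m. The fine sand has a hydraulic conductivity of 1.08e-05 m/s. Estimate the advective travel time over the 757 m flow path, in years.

435

Convert K: 1.08e-05 m/s × 86400 = 0.9331 m/day.
Hydraulic gradient i = Δh / L = 1.12 / 757 = 0.001480.
Darcy flux q = K · i = 0.9331 × 0.001480 = 0.001381 m/day.
Seepage velocity v = q / n_e = 0.001381 / 0.29 = 0.004761 m/day.
Travel time t = L / v = 757 / 0.004761 = 1.590e+05 days = 435.4 years.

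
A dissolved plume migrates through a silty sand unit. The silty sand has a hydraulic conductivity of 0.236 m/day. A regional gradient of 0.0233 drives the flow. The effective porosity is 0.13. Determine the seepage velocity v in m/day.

Hydraulic gradient i = 0.0233.
Darcy flux q = K · i = 0.2360 × 0.02330 = 0.005499 m/day.
Seepage velocity v = q / n_e = 0.005499 / 0.13 = 0.04230 m/day.

0.0423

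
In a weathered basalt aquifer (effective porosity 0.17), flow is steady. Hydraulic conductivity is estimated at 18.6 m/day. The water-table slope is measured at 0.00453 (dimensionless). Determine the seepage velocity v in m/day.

Hydraulic gradient i = 0.00453.
Darcy flux q = K · i = 18.60 × 0.004530 = 0.08426 m/day.
Seepage velocity v = q / n_e = 0.08426 / 0.17 = 0.4956 m/day.

0.496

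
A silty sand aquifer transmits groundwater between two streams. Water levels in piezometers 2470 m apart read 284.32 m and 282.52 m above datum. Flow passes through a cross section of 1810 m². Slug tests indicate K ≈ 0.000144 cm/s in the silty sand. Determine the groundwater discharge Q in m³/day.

Convert K: 0.000144 cm/s × 864 = 0.1244 m/day.
Hydraulic gradient i = (284.32 − 282.52) / 2470 = 1.8 / 2470 = 0.0007287.
Darcy's law: Q = K · A · i = 0.1244 × 1810 × 0.0007287 = 0.1641 m³/day.

0.164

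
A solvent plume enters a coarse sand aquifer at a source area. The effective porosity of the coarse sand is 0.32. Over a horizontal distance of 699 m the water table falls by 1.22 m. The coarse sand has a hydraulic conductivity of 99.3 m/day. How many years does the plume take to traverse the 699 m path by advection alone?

3.53

Hydraulic gradient i = Δh / L = 1.22 / 699 = 0.001745.
Darcy flux q = K · i = 99.30 × 0.001745 = 0.1733 m/day.
Seepage velocity v = q / n_e = 0.1733 / 0.32 = 0.5416 m/day.
Travel time t = L / v = 699 / 0.5416 = 1291 days = 3.533 years.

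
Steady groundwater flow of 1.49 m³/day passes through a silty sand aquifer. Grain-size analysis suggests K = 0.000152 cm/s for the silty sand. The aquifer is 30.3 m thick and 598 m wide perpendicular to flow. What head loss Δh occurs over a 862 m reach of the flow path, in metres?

Convert K: 0.000152 cm/s × 864 = 0.1313 m/day.
Cross-sectional area A = 598 × 30.3 = 18119 m².
From Q = K·A·i, i = Q / (K·A) = 1.49 / (0.1313 × 18119) = 0.0006262.
Head loss Δh = i · L = 0.0006262 × 862 = 0.5397 m.

0.540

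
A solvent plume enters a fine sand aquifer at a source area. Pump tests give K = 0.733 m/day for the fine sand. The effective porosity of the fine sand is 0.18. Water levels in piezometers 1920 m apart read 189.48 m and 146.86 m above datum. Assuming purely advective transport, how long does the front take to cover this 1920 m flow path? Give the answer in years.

58.2

Hydraulic gradient i = (189.48 − 146.86) / 1920 = 42.62 / 1920 = 0.02220.
Darcy flux q = K · i = 0.7330 × 0.02220 = 0.01627 m/day.
Seepage velocity v = q / n_e = 0.01627 / 0.18 = 0.09039 m/day.
Travel time t = L / v = 1920 / 0.09039 = 21240 days = 58.15 years.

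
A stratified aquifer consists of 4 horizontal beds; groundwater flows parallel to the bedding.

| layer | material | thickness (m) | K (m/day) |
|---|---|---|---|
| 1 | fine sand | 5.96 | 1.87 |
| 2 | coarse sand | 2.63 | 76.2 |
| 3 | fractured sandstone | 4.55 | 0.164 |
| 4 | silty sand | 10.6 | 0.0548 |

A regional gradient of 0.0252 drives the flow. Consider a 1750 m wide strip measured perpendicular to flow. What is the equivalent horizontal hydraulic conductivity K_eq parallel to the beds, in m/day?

8.97

Flow is parallel to layering, so each bed carries its own Darcy discharge and the transmissivities add.
Σ(K_i·b_i) = 1.87×5.96 + 76.2×2.63 + 0.164×4.55 + 0.0548×10.6 = 212.9 m²/day.
Total thickness b = 23.74 m, so K_eq = Σ(K_i·b_i)/b = 8.967 m/day.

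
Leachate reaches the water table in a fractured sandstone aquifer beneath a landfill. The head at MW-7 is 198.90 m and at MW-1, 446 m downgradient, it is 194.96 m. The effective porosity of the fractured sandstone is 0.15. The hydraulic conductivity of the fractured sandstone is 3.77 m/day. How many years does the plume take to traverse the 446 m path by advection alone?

Hydraulic gradient i = (198.90 − 194.96) / 446 = 3.94 / 446 = 0.008834.
Darcy flux q = K · i = 3.770 × 0.008834 = 0.03330 m/day.
Seepage velocity v = q / n_e = 0.03330 / 0.15 = 0.2220 m/day.
Travel time t = L / v = 446 / 0.2220 = 2009 days = 5.500 years.

5.50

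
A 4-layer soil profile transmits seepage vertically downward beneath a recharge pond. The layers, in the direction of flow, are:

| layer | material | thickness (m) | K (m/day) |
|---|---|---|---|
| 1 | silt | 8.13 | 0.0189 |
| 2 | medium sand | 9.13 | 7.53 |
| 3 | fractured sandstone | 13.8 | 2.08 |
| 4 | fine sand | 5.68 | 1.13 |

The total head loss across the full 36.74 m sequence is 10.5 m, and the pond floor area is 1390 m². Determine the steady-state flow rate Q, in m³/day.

Flow is perpendicular to layering, so the layers act in series and the equivalent K is the thickness-weighted harmonic mean.
Total thickness L = 8.13 + 9.13 + 13.8 + 5.68 = 36.74 m.
Σ(b_i/K_i) = 8.13/0.0189 + 9.13/7.53 + 13.8/2.08 + 5.68/1.13 = 443.0 d.
K_eq = L / Σ(b_i/K_i) = 36.74 / 443.0 = 0.08293 m/day.
Q = K_eq · A · (Δh/L) = 0.08293 × 1390 × (10.5/36.74) = 32.94 m³/day.

32.9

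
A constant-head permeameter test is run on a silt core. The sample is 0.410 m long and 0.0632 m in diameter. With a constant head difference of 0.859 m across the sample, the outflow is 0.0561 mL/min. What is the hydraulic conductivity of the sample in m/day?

Cross-sectional area A = π·(d/2)² = π × (0.0632/2)² = 0.003137 m².
Convert discharge: 0.0561 mL/min = 9.350e-10 m³/s.
Darcy's law rearranged: K = Q·L / (A·Δh) = 9.350e-10 × 0.410 / (0.003137 × 0.859) = 1.423e-07 m/s = 0.01229 m/day.

0.0123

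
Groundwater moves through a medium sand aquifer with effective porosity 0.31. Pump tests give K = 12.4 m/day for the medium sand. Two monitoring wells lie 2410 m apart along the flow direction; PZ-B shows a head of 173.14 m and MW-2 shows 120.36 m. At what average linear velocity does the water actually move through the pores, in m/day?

Hydraulic gradient i = (173.14 − 120.36) / 2410 = 52.78 / 2410 = 0.02190.
Darcy flux q = K · i = 12.40 × 0.02190 = 0.2716 m/day.
Seepage velocity v = q / n_e = 0.2716 / 0.31 = 0.8760 m/day.

0.876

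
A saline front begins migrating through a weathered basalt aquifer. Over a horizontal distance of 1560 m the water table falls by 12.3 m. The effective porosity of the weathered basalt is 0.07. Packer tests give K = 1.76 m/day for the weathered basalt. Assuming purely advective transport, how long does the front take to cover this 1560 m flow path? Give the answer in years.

Hydraulic gradient i = Δh / L = 12.3 / 1560 = 0.007885.
Darcy flux q = K · i = 1.760 × 0.007885 = 0.01388 m/day.
Seepage velocity v = q / n_e = 0.01388 / 0.07 = 0.1982 m/day.
Travel time t = L / v = 1560 / 0.1982 = 7869 days = 21.54 years.

21.5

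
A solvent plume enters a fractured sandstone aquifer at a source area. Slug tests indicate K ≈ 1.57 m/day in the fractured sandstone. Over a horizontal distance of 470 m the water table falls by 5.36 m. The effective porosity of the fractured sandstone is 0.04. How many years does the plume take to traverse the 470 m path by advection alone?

Hydraulic gradient i = Δh / L = 5.36 / 470 = 0.01140.
Darcy flux q = K · i = 1.570 × 0.01140 = 0.01790 m/day.
Seepage velocity v = q / n_e = 0.01790 / 0.04 = 0.4476 m/day.
Travel time t = L / v = 470 / 0.4476 = 1050 days = 2.875 years.

2.87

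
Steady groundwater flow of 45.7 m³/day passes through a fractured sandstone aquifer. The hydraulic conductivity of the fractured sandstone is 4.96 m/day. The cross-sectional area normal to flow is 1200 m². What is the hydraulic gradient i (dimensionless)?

From Q = K·A·i, i = Q / (K·A) = 45.7 / (4.960 × 1200) = 0.007678.

0.00768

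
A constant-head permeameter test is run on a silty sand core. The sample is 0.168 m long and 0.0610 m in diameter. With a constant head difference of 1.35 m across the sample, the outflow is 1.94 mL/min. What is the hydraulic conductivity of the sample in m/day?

Cross-sectional area A = π·(d/2)² = π × (0.0610/2)² = 0.002922 m².
Convert discharge: 1.94 mL/min = 3.233e-08 m³/s.
Darcy's law rearranged: K = Q·L / (A·Δh) = 3.233e-08 × 0.168 / (0.002922 × 1.35) = 1.377e-06 m/s = 0.1190 m/day.

0.119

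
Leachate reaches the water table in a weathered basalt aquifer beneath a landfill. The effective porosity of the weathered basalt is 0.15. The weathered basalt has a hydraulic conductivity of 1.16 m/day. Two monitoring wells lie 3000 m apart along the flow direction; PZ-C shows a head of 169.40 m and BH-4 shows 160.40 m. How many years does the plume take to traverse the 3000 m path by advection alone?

Hydraulic gradient i = (169.40 − 160.40) / 3000 = 9 / 3000 = 0.003000.
Darcy flux q = K · i = 1.160 × 0.003000 = 0.003480 m/day.
Seepage velocity v = q / n_e = 0.003480 / 0.15 = 0.02320 m/day.
Travel time t = L / v = 3000 / 0.02320 = 1.293e+05 days = 354.0 years.

354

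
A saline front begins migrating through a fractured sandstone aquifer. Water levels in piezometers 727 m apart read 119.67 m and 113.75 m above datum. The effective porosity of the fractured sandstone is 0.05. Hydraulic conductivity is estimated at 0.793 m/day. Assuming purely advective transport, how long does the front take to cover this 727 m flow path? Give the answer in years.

15.4

Hydraulic gradient i = (119.67 − 113.75) / 727 = 5.92 / 727 = 0.008143.
Darcy flux q = K · i = 0.7930 × 0.008143 = 0.006457 m/day.
Seepage velocity v = q / n_e = 0.006457 / 0.05 = 0.1291 m/day.
Travel time t = L / v = 727 / 0.1291 = 5629 days = 15.41 years.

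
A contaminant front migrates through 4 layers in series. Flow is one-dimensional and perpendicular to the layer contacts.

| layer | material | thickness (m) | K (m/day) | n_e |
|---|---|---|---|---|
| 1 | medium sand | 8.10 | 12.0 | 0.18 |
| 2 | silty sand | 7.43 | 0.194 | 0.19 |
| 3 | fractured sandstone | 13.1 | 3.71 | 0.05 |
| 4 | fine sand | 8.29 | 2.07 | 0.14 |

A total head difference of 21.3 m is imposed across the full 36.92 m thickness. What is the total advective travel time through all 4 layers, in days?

10.2

With flow normal to the layers, continuity requires the same specific discharge q through every layer.
Σ(b_i/K_i) = 8.10/12.0 + 7.43/0.194 + 13.1/3.71 + 8.29/2.07 = 46.51 d.
q = Δh / Σ(b_i/K_i) = 21.3 / 46.51 = 0.4580 m/day.
In each layer the seepage velocity is v_i = q/n_i, so the layer transit time is t_i = b_i·n_i / q:
  layer 1 (medium sand): t_1 = 8.10 × 0.18 / 0.4580 = 3.184 d
  layer 2 (silty sand): t_2 = 7.43 × 0.19 / 0.4580 = 3.083 d
  layer 3 (fractured sandstone): t_3 = 13.1 × 0.05 / 0.4580 = 1.430 d
  layer 4 (fine sand): t_4 = 8.29 × 0.14 / 0.4580 = 2.534 d
Total t = Σ t_i = 10.23 days.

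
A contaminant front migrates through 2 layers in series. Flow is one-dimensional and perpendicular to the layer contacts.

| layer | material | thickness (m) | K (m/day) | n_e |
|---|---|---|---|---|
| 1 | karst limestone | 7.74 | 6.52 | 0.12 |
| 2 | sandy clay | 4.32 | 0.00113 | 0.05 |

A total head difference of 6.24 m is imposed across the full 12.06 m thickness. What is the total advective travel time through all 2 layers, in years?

With flow normal to the layers, continuity requires the same specific discharge q through every layer.
Σ(b_i/K_i) = 7.74/6.52 + 4.32/0.00113 = 3824 d.
q = Δh / Σ(b_i/K_i) = 6.24 / 3824 = 0.001632 m/day.
In each layer the seepage velocity is v_i = q/n_i, so the layer transit time is t_i = b_i·n_i / q:
  layer 1 (karst limestone): t_1 = 7.74 × 0.12 / 0.001632 = 569.2 d
  layer 2 (sandy clay): t_2 = 4.32 × 0.05 / 0.001632 = 132.4 d
Total t = Σ t_i = 701.6 days = 1.921 years.

1.92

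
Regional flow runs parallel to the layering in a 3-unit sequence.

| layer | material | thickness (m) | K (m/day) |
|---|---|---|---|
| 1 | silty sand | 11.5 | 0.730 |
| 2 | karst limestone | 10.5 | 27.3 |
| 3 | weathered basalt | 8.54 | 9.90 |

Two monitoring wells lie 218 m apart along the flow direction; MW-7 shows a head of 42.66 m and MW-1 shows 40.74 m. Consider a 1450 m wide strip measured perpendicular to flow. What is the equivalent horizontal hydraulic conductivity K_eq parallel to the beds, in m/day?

12.4

Flow is parallel to layering, so each bed carries its own Darcy discharge and the transmissivities add.
Σ(K_i·b_i) = 0.730×11.5 + 27.3×10.5 + 9.90×8.54 = 379.6 m²/day.
Total thickness b = 30.54 m, so K_eq = Σ(K_i·b_i)/b = 12.43 m/day.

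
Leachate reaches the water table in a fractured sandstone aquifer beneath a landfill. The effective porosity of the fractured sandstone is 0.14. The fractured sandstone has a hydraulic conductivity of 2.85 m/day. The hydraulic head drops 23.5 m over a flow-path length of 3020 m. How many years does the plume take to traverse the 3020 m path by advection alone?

Hydraulic gradient i = Δh / L = 23.5 / 3020 = 0.007781.
Darcy flux q = K · i = 2.850 × 0.007781 = 0.02218 m/day.
Seepage velocity v = q / n_e = 0.02218 / 0.14 = 0.1584 m/day.
Travel time t = L / v = 3020 / 0.1584 = 19065 days = 52.20 years.

52.2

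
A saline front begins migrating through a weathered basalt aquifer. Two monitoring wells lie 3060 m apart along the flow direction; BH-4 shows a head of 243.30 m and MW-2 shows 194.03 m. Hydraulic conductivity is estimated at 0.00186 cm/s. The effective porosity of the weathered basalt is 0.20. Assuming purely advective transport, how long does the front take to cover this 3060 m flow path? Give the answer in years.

64.8

Convert K: 0.00186 cm/s × 864 = 1.607 m/day.
Hydraulic gradient i = (243.30 − 194.03) / 3060 = 49.27 / 3060 = 0.01610.
Darcy flux q = K · i = 1.607 × 0.01610 = 0.02588 m/day.
Seepage velocity v = q / n_e = 0.02588 / 0.20 = 0.1294 m/day.
Travel time t = L / v = 3060 / 0.1294 = 23652 days = 64.76 years.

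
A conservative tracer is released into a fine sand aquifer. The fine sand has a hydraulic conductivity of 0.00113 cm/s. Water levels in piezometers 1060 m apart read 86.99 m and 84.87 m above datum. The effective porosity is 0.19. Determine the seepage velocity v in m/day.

Convert K: 0.00113 cm/s × 864 = 0.9763 m/day.
Hydraulic gradient i = (86.99 − 84.87) / 1060 = 2.12 / 1060 = 0.002000.
Darcy flux q = K · i = 0.9763 × 0.002000 = 0.001953 m/day.
Seepage velocity v = q / n_e = 0.001953 / 0.19 = 0.01028 m/day.

0.0103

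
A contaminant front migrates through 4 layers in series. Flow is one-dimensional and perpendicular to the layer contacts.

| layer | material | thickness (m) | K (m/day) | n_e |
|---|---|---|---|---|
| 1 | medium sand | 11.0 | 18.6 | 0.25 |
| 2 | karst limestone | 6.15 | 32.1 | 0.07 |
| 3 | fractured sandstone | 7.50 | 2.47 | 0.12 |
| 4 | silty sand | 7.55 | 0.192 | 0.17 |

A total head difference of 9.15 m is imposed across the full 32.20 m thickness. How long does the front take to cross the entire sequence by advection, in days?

With flow normal to the layers, continuity requires the same specific discharge q through every layer.
Σ(b_i/K_i) = 11.0/18.6 + 6.15/32.1 + 7.50/2.47 + 7.55/0.192 = 43.14 d.
q = Δh / Σ(b_i/K_i) = 9.15 / 43.14 = 0.2121 m/day.
In each layer the seepage velocity is v_i = q/n_i, so the layer transit time is t_i = b_i·n_i / q:
  layer 1 (medium sand): t_1 = 11.0 × 0.25 / 0.2121 = 12.97 d
  layer 2 (karst limestone): t_2 = 6.15 × 0.07 / 0.2121 = 2.030 d
  layer 3 (fractured sandstone): t_3 = 7.50 × 0.12 / 0.2121 = 4.244 d
  layer 4 (silty sand): t_4 = 7.55 × 0.17 / 0.2121 = 6.052 d
Total t = Σ t_i = 25.29 days.

25.3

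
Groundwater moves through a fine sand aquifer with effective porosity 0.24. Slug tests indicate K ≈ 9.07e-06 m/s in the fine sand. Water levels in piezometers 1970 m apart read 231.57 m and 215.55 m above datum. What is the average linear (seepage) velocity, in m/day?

0.0266

Convert K: 9.07e-06 m/s × 86400 = 0.7836 m/day.
Hydraulic gradient i = (231.57 − 215.55) / 1970 = 16.02 / 1970 = 0.008132.
Darcy flux q = K · i = 0.7836 × 0.008132 = 0.006373 m/day.
Seepage velocity v = q / n_e = 0.006373 / 0.24 = 0.02655 m/day.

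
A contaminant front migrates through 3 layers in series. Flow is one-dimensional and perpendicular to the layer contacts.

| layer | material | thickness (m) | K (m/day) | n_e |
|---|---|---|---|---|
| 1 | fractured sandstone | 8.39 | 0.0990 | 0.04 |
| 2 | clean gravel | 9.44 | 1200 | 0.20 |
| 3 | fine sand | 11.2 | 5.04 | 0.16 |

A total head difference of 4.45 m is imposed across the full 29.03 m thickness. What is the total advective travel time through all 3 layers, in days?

78.5

With flow normal to the layers, continuity requires the same specific discharge q through every layer.
Σ(b_i/K_i) = 8.39/0.0990 + 9.44/1200 + 11.2/5.04 = 86.98 d.
q = Δh / Σ(b_i/K_i) = 4.45 / 86.98 = 0.05116 m/day.
In each layer the seepage velocity is v_i = q/n_i, so the layer transit time is t_i = b_i·n_i / q:
  layer 1 (fractured sandstone): t_1 = 8.39 × 0.04 / 0.05116 = 6.559 d
  layer 2 (clean gravel): t_2 = 9.44 × 0.20 / 0.05116 = 36.90 d
  layer 3 (fine sand): t_3 = 11.2 × 0.16 / 0.05116 = 35.03 d
Total t = Σ t_i = 78.49 days.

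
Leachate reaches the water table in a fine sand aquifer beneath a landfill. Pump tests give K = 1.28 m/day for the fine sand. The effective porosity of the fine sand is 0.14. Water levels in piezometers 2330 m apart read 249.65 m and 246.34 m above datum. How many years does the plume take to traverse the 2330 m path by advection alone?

Hydraulic gradient i = (249.65 − 246.34) / 2330 = 3.31 / 2330 = 0.001421.
Darcy flux q = K · i = 1.280 × 0.001421 = 0.001818 m/day.
Seepage velocity v = q / n_e = 0.001818 / 0.14 = 0.01299 m/day.
Travel time t = L / v = 2330 / 0.01299 = 1.794e+05 days = 491.1 years.

491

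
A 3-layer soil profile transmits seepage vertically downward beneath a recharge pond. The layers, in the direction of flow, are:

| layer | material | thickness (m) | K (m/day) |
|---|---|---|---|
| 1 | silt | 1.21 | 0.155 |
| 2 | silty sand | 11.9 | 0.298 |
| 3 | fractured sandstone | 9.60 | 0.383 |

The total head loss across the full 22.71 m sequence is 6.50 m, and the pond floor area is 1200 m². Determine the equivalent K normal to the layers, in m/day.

Flow is perpendicular to layering, so the layers act in series and the equivalent K is the thickness-weighted harmonic mean.
Total thickness L = 1.21 + 11.9 + 9.60 = 22.71 m.
Σ(b_i/K_i) = 1.21/0.155 + 11.9/0.298 + 9.60/0.383 = 72.80 d.
K_eq = L / Σ(b_i/K_i) = 22.71 / 72.80 = 0.3119 m/day.

0.312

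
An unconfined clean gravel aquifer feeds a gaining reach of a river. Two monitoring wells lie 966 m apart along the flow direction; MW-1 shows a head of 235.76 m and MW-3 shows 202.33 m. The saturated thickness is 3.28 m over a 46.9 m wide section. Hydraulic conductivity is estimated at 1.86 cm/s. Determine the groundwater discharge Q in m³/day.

Convert K: 1.86 cm/s × 864 = 1607 m/day.
Cross-sectional area A = 46.9 × 3.28 = 153.8 m².
Hydraulic gradient i = (235.76 − 202.33) / 966 = 33.43 / 966 = 0.03461.
Darcy's law: Q = K · A · i = 1607 × 153.8 × 0.03461 = 8555 m³/day.

8560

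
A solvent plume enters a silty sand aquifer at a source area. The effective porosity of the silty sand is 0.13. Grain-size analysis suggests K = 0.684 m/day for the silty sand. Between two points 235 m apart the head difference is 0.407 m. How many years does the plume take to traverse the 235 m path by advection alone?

Hydraulic gradient i = Δh / L = 0.407 / 235 = 0.001732.
Darcy flux q = K · i = 0.6840 × 0.001732 = 0.001185 m/day.
Seepage velocity v = q / n_e = 0.001185 / 0.13 = 0.009113 m/day.
Travel time t = L / v = 235 / 0.009113 = 25789 days = 70.61 years.

70.6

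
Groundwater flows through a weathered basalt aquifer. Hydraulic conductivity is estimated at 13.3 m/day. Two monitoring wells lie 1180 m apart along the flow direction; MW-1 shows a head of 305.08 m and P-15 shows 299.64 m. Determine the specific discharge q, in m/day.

0.0613

Hydraulic gradient i = (305.08 − 299.64) / 1180 = 5.44 / 1180 = 0.004610.
Specific discharge q = K · i = 13.30 × 0.004610 = 0.06132 m/day.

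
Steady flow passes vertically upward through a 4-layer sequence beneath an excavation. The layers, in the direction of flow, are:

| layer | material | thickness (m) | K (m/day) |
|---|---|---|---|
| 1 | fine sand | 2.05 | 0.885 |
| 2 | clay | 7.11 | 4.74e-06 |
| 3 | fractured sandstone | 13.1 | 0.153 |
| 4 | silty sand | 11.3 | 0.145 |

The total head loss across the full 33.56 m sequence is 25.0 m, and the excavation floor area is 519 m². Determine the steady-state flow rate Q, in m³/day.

Flow is perpendicular to layering, so the layers act in series and the equivalent K is the thickness-weighted harmonic mean.
Total thickness L = 2.05 + 7.11 + 13.1 + 11.3 = 33.56 m.
Σ(b_i/K_i) = 2.05/0.885 + 7.11/4.74e-06 + 13.1/0.153 + 11.3/0.145 = 1.500e+06 d.
K_eq = L / Σ(b_i/K_i) = 33.56 / 1.500e+06 = 2.237e-05 m/day.
Q = K_eq · A · (Δh/L) = 2.237e-05 × 519 × (25.0/33.56) = 0.008649 m³/day.

0.00865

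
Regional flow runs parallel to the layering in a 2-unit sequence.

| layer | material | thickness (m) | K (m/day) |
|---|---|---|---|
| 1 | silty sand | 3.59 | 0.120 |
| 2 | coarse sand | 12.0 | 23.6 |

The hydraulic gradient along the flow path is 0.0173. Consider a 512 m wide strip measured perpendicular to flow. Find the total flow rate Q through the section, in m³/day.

Flow is parallel to layering, so each bed carries its own Darcy discharge and the transmissivities add.
Σ(K_i·b_i) = 0.120×3.59 + 23.6×12.0 = 283.6 m²/day.
Hydraulic gradient i = 0.0173.
Q = Σ(K_i·b_i) · W · i = 283.6 × 512 × 0.01730 = 2512 m³/day.

2510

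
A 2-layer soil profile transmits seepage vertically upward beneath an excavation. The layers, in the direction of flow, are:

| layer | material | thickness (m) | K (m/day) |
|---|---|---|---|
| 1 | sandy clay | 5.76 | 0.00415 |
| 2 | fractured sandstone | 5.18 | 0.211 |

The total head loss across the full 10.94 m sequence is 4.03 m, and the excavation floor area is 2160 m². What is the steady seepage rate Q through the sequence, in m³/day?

6.16

Flow is perpendicular to layering, so the layers act in series and the equivalent K is the thickness-weighted harmonic mean.
Total thickness L = 5.76 + 5.18 = 10.94 m.
Σ(b_i/K_i) = 5.76/0.00415 + 5.18/0.211 = 1413 d.
K_eq = L / Σ(b_i/K_i) = 10.94 / 1413 = 0.007745 m/day.
Q = K_eq · A · (Δh/L) = 0.007745 × 2160 × (4.03/10.94) = 6.163 m³/day.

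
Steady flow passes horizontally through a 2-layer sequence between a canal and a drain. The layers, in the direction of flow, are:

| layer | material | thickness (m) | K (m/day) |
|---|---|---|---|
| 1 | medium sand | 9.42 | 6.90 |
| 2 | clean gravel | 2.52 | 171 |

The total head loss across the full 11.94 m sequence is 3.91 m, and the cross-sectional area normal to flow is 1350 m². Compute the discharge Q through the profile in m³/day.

Flow is perpendicular to layering, so the layers act in series and the equivalent K is the thickness-weighted harmonic mean.
Total thickness L = 9.42 + 2.52 = 11.94 m.
Σ(b_i/K_i) = 9.42/6.90 + 2.52/171 = 1.380 d.
K_eq = L / Σ(b_i/K_i) = 11.94 / 1.380 = 8.652 m/day.
Q = K_eq · A · (Δh/L) = 8.652 × 1350 × (3.91/11.94) = 3825 m³/day.

3830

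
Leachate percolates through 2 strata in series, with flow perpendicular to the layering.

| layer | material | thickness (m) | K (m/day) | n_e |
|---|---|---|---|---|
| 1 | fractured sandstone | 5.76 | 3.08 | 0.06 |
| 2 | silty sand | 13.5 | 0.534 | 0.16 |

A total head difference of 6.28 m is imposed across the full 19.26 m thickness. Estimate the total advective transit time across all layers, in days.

10.8

With flow normal to the layers, continuity requires the same specific discharge q through every layer.
Σ(b_i/K_i) = 5.76/3.08 + 13.5/0.534 = 27.15 d.
q = Δh / Σ(b_i/K_i) = 6.28 / 27.15 = 0.2313 m/day.
In each layer the seepage velocity is v_i = q/n_i, so the layer transit time is t_i = b_i·n_i / q:
  layer 1 (fractured sandstone): t_1 = 5.76 × 0.06 / 0.2313 = 1.494 d
  layer 2 (silty sand): t_2 = 13.5 × 0.16 / 0.2313 = 9.339 d
Total t = Σ t_i = 10.83 days.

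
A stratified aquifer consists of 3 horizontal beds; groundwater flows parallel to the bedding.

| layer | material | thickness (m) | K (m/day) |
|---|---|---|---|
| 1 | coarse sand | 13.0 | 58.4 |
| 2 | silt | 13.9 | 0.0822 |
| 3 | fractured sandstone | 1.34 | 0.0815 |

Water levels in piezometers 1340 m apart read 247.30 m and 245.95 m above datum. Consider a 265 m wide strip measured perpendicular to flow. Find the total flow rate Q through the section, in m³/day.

203

Flow is parallel to layering, so each bed carries its own Darcy discharge and the transmissivities add.
Σ(K_i·b_i) = 58.4×13.0 + 0.0822×13.9 + 0.0815×1.34 = 760.5 m²/day.
Hydraulic gradient i = (247.30 − 245.95) / 1340 = 1.35 / 1340 = 0.001007.
Q = Σ(K_i·b_i) · W · i = 760.5 × 265 × 0.001007 = 203.0 m³/day.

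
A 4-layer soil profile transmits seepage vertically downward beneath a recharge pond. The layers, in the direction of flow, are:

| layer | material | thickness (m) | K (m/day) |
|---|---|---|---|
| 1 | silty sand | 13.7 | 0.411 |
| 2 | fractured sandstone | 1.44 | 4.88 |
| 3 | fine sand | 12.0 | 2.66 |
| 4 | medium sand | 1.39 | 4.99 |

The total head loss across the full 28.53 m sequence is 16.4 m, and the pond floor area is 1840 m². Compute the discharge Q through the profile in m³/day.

785

Flow is perpendicular to layering, so the layers act in series and the equivalent K is the thickness-weighted harmonic mean.
Total thickness L = 13.7 + 1.44 + 12.0 + 1.39 = 28.53 m.
Σ(b_i/K_i) = 13.7/0.411 + 1.44/4.88 + 12.0/2.66 + 1.39/4.99 = 38.42 d.
K_eq = L / Σ(b_i/K_i) = 28.53 / 38.42 = 0.7426 m/day.
Q = K_eq · A · (Δh/L) = 0.7426 × 1840 × (16.4/28.53) = 785.5 m³/day.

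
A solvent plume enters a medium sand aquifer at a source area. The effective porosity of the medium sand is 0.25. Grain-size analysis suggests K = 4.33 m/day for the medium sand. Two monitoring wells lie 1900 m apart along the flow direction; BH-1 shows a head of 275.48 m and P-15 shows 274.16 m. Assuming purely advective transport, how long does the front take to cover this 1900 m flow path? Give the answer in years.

432

Hydraulic gradient i = (275.48 − 274.16) / 1900 = 1.32 / 1900 = 0.0006947.
Darcy flux q = K · i = 4.330 × 0.0006947 = 0.003008 m/day.
Seepage velocity v = q / n_e = 0.003008 / 0.25 = 0.01203 m/day.
Travel time t = L / v = 1900 / 0.01203 = 1.579e+05 days = 432.3 years.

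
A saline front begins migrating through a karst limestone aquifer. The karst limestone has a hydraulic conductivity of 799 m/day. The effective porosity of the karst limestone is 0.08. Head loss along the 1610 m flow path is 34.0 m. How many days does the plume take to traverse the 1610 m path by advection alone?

Hydraulic gradient i = Δh / L = 34.0 / 1610 = 0.02112.
Darcy flux q = K · i = 799.0 × 0.02112 = 16.87 m/day.
Seepage velocity v = q / n_e = 16.87 / 0.08 = 210.9 m/day.
Travel time t = L / v = 1610 / 210.9 = 7.633 days.

7.63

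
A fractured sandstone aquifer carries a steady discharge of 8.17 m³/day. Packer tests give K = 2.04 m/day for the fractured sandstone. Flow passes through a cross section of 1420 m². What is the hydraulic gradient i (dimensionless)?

0.00282

From Q = K·A·i, i = Q / (K·A) = 8.17 / (2.040 × 1420) = 0.002820.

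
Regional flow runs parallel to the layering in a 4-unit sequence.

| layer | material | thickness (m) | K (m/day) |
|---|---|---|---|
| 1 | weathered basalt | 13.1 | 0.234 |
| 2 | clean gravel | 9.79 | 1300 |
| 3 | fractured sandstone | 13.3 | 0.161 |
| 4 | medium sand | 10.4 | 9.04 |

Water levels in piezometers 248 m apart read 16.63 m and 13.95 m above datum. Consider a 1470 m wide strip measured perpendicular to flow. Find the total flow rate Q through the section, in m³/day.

204000

Flow is parallel to layering, so each bed carries its own Darcy discharge and the transmissivities add.
Σ(K_i·b_i) = 0.234×13.1 + 1300×9.79 + 0.161×13.3 + 9.04×10.4 = 12826 m²/day.
Hydraulic gradient i = (16.63 − 13.95) / 248 = 2.68 / 248 = 0.01081.
Q = Σ(K_i·b_i) · W · i = 12826 × 1470 × 0.01081 = 2.038e+05 m³/day.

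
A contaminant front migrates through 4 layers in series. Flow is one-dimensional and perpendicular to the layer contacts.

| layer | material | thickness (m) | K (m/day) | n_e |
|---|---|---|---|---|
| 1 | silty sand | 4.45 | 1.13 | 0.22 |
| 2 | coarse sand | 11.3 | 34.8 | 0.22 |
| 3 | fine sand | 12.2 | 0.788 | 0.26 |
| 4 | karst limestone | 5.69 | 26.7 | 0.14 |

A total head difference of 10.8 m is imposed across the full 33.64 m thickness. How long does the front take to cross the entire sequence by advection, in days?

With flow normal to the layers, continuity requires the same specific discharge q through every layer.
Σ(b_i/K_i) = 4.45/1.13 + 11.3/34.8 + 12.2/0.788 + 5.69/26.7 = 19.96 d.
q = Δh / Σ(b_i/K_i) = 10.8 / 19.96 = 0.5411 m/day.
In each layer the seepage velocity is v_i = q/n_i, so the layer transit time is t_i = b_i·n_i / q:
  layer 1 (silty sand): t_1 = 4.45 × 0.22 / 0.5411 = 1.809 d
  layer 2 (coarse sand): t_2 = 11.3 × 0.22 / 0.5411 = 4.594 d
  layer 3 (fine sand): t_3 = 12.2 × 0.26 / 0.5411 = 5.862 d
  layer 4 (karst limestone): t_4 = 5.69 × 0.14 / 0.5411 = 1.472 d
Total t = Σ t_i = 13.74 days.

13.7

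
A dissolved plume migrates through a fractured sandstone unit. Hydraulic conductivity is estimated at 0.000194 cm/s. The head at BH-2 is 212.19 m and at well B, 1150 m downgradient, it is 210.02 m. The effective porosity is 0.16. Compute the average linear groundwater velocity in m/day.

0.00198

Convert K: 0.000194 cm/s × 864 = 0.1676 m/day.
Hydraulic gradient i = (212.19 − 210.02) / 1150 = 2.17 / 1150 = 0.001887.
Darcy flux q = K · i = 0.1676 × 0.001887 = 0.0003163 m/day.
Seepage velocity v = q / n_e = 0.0003163 / 0.16 = 0.001977 m/day.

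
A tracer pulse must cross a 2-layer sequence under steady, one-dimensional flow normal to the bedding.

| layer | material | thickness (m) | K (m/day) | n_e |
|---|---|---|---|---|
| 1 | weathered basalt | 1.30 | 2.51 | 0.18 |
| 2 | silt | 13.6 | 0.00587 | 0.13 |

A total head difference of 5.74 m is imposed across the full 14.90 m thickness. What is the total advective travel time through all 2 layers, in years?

2.21

With flow normal to the layers, continuity requires the same specific discharge q through every layer.
Σ(b_i/K_i) = 1.30/2.51 + 13.6/0.00587 = 2317 d.
q = Δh / Σ(b_i/K_i) = 5.74 / 2317 = 0.002477 m/day.
In each layer the seepage velocity is v_i = q/n_i, so the layer transit time is t_i = b_i·n_i / q:
  layer 1 (weathered basalt): t_1 = 1.30 × 0.18 / 0.002477 = 94.47 d
  layer 2 (silt): t_2 = 13.6 × 0.13 / 0.002477 = 713.8 d
Total t = Σ t_i = 808.3 days = 2.213 years.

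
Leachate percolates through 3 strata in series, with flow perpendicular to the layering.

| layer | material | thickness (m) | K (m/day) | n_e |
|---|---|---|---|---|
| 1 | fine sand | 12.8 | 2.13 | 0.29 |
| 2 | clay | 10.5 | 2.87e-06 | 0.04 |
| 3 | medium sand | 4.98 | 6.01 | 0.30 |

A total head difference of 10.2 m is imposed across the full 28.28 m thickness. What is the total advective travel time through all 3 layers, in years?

5520

With flow normal to the layers, continuity requires the same specific discharge q through every layer.
Σ(b_i/K_i) = 12.8/2.13 + 10.5/2.87e-06 + 4.98/6.01 = 3.659e+06 d.
q = Δh / Σ(b_i/K_i) = 10.2 / 3.659e+06 = 2.788e-06 m/day.
In each layer the seepage velocity is v_i = q/n_i, so the layer transit time is t_i = b_i·n_i / q:
  layer 1 (fine sand): t_1 = 12.8 × 0.29 / 2.788e-06 = 1.331e+06 d
  layer 2 (clay): t_2 = 10.5 × 0.04 / 2.788e-06 = 1.506e+05 d
  layer 3 (medium sand): t_3 = 4.98 × 0.30 / 2.788e-06 = 5.359e+05 d
Total t = Σ t_i = 2.018e+06 days = 5525 years.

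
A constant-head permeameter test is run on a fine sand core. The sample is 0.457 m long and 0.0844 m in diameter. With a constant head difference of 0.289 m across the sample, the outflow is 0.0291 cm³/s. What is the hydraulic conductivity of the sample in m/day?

Cross-sectional area A = π·(d/2)² = π × (0.0844/2)² = 0.005595 m².
Convert discharge: 0.0291 cm³/s = 2.910e-08 m³/s.
Darcy's law rearranged: K = Q·L / (A·Δh) = 2.910e-08 × 0.457 / (0.005595 × 0.289) = 8.225e-06 m/s = 0.7106 m/day.

0.711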